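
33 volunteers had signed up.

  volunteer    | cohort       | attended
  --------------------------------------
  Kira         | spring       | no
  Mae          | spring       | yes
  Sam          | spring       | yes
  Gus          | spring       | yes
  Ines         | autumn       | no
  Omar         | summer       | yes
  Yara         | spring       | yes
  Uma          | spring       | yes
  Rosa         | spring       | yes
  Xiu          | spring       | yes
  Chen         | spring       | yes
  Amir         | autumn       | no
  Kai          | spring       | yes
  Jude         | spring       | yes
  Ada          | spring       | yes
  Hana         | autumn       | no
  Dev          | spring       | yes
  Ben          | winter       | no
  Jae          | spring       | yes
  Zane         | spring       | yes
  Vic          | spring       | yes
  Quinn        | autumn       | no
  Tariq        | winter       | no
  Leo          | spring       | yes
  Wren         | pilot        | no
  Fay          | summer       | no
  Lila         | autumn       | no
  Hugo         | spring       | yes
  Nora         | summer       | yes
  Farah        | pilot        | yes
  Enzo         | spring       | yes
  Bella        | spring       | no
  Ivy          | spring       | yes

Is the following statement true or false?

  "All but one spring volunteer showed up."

False

Truth condition: |A ∖ B| = 1.
|A| = 21, |A ∩ B| = 19, |A ∖ B| = 2.
|A ∖ B| = 2, so the statement is false.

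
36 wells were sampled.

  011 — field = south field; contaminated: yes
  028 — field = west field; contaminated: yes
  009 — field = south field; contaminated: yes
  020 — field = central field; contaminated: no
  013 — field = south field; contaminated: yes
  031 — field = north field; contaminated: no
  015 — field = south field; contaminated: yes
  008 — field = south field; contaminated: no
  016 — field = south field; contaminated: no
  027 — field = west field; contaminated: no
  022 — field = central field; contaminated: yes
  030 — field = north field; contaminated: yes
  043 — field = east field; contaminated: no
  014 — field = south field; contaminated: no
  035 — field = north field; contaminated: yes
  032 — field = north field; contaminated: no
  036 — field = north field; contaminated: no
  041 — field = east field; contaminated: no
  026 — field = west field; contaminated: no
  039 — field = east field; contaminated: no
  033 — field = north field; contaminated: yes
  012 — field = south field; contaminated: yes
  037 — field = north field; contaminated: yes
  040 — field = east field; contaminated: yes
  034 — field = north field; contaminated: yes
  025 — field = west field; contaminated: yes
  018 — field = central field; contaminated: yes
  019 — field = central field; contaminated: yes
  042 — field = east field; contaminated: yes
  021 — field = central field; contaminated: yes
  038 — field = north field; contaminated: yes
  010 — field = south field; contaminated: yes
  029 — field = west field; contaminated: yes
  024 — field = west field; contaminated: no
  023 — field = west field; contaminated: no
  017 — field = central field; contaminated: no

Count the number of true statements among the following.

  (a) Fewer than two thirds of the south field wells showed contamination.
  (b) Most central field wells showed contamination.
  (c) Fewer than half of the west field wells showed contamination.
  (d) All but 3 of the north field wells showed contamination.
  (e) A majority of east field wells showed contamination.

3

(a) south field: |A| = 9, |A ∩ B| = 6; needs |A ∩ B| / |A| < 2/3 — false.
(b) central field: |A| = 6, |A ∩ B| = 4; needs |A ∩ B| > |A ∖ B| — true.
(c) west field: |A| = 7, |A ∩ B| = 3; needs |A ∩ B| < |A ∖ B| — true.
(d) north field: |A| = 9, |A ∩ B| = 6; needs |A ∖ B| = 3 — true.
(e) east field: |A| = 5, |A ∩ B| = 2; needs |A ∩ B| > |A ∖ B| — false.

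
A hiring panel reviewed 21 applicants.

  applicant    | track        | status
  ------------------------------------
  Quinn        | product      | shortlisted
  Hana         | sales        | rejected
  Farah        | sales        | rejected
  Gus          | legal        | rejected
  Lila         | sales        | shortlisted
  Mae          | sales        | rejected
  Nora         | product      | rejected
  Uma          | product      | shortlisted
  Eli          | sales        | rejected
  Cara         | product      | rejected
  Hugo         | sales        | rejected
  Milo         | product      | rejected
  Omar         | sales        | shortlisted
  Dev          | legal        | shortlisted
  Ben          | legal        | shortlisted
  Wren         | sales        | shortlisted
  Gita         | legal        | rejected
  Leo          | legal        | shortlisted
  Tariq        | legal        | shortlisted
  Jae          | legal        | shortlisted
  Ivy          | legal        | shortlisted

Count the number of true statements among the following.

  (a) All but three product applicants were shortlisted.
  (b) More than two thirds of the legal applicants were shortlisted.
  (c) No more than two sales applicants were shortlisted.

(a) product: |A| = 5, |A ∩ B| = 2; needs |A ∖ B| = 3 — true.
(b) legal: |A| = 8, |A ∩ B| = 6; needs |A ∩ B| / |A| > 2/3 — true.
(c) sales: |A| = 8, |A ∩ B| = 3; needs |A ∩ B| ≤ 2 — false.

2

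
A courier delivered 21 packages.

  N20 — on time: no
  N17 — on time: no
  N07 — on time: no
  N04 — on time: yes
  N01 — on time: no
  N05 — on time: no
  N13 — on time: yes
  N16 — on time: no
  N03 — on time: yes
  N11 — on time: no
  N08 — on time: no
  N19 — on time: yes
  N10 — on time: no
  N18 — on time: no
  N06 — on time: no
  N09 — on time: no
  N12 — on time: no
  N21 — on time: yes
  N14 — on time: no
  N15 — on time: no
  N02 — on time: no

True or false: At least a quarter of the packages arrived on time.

The determiner here denotes the relation: |A ∩ B| / |A| ≥ 1/4.
|A| = 21, |A ∩ B| = 5, |A ∖ B| = 16.
|A ∩ B|/|A| = 5/21, so the statement is false.

False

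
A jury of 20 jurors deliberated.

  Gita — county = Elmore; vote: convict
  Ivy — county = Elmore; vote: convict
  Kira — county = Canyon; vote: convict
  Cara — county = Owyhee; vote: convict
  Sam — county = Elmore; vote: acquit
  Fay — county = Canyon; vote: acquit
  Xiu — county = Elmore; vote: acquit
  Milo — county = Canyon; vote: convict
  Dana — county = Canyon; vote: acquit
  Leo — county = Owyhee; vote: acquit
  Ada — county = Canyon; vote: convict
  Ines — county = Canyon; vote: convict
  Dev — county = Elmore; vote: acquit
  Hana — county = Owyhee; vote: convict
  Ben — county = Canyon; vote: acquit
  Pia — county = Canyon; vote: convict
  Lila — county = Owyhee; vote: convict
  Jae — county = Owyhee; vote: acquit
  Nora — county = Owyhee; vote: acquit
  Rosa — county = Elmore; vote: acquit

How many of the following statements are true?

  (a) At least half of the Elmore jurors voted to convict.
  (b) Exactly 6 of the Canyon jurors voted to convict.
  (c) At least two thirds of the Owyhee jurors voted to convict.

(a) Elmore: |A| = 6, |A ∩ B| = 2; needs |A ∩ B| ≥ |A ∖ B| — false.
(b) Canyon: |A| = 8, |A ∩ B| = 5; needs |A ∩ B| = 6 — false.
(c) Owyhee: |A| = 6, |A ∩ B| = 3; needs |A ∩ B| / |A| ≥ 2/3 — false.

0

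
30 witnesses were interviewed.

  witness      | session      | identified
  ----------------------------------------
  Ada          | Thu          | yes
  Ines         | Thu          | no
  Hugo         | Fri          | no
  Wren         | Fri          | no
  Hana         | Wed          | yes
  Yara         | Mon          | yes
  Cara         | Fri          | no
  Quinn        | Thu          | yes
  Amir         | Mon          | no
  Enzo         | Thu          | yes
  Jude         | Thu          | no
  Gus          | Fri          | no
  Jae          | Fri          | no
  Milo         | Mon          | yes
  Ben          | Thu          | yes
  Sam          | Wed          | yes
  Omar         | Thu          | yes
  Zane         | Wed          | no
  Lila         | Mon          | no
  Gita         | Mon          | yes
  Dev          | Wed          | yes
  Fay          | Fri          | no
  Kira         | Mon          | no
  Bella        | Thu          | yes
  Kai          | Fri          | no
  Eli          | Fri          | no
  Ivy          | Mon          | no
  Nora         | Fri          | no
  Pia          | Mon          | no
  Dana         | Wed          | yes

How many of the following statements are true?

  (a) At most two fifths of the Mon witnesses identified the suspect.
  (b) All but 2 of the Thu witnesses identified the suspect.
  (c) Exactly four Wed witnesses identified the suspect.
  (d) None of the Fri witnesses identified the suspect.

(a) Mon: |A| = 8, |A ∩ B| = 3; needs |A ∩ B| / |A| ≤ 2/5 — true.
(b) Thu: |A| = 8, |A ∩ B| = 6; needs |A ∖ B| = 2 — true.
(c) Wed: |A| = 5, |A ∩ B| = 4; needs |A ∩ B| = 4 — true.
(d) Fri: |A| = 9, |A ∩ B| = 0; needs A ∩ B = ∅ (|A ∩ B| = 0) — true.

4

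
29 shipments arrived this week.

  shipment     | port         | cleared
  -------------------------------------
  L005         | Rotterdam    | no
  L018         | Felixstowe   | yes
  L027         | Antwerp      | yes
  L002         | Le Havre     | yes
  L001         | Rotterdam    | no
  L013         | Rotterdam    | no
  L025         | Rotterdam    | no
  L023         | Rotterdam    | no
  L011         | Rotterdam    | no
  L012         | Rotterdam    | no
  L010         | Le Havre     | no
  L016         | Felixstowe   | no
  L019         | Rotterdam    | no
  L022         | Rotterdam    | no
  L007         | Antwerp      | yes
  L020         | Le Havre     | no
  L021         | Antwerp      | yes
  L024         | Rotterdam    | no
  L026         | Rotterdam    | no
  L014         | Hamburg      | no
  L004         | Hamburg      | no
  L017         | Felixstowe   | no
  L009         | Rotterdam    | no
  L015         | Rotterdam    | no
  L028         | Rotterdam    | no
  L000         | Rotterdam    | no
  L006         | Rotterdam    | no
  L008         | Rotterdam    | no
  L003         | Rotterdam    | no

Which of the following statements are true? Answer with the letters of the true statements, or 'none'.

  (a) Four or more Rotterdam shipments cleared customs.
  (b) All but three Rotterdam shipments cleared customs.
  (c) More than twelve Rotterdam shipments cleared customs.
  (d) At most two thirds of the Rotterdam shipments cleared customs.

|A| = 18, |A ∩ B| = 0, |A ∖ B| = 18.
(a) |A ∩ B| ≥ 4: fails.
(b) |A ∖ B| = 3: fails.
(c) |A ∩ B| > 12: fails.
(d) |A ∩ B| / |A| ≤ 2/3: holds.

(d)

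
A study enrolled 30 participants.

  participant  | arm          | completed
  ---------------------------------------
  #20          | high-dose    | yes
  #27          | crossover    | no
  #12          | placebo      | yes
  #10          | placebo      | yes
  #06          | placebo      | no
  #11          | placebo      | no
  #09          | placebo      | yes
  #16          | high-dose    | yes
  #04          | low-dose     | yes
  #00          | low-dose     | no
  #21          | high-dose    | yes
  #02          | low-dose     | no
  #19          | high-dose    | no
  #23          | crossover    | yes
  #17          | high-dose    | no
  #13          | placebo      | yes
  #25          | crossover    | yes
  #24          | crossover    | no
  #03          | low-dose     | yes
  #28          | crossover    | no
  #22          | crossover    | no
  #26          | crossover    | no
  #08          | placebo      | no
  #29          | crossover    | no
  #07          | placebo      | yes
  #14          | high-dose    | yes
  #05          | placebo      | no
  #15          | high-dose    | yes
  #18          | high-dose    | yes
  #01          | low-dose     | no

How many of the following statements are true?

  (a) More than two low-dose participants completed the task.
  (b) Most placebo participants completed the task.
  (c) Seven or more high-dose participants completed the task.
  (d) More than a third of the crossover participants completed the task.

1

(a) low-dose: |A| = 5, |A ∩ B| = 2; needs |A ∩ B| > 2 — false.
(b) placebo: |A| = 9, |A ∩ B| = 5; needs |A ∩ B| > |A ∖ B| — true.
(c) high-dose: |A| = 8, |A ∩ B| = 6; needs |A ∩ B| ≥ 7 — false.
(d) crossover: |A| = 8, |A ∩ B| = 2; needs |A ∩ B| / |A| > 1/3 — false.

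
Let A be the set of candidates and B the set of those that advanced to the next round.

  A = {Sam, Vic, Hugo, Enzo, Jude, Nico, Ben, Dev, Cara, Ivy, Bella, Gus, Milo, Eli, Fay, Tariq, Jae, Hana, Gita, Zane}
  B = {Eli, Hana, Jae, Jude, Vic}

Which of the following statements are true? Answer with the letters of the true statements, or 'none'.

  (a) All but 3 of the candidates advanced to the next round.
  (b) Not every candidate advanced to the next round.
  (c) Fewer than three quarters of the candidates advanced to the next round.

|A| = 20, |A ∩ B| = 5, |A ∖ B| = 15.
(a) |A ∖ B| = 3: fails.
(b) A ⊄ B (|A ∖ B| ≥ 1): holds.
(c) |A ∩ B| / |A| < 3/4: holds.

(b), (c)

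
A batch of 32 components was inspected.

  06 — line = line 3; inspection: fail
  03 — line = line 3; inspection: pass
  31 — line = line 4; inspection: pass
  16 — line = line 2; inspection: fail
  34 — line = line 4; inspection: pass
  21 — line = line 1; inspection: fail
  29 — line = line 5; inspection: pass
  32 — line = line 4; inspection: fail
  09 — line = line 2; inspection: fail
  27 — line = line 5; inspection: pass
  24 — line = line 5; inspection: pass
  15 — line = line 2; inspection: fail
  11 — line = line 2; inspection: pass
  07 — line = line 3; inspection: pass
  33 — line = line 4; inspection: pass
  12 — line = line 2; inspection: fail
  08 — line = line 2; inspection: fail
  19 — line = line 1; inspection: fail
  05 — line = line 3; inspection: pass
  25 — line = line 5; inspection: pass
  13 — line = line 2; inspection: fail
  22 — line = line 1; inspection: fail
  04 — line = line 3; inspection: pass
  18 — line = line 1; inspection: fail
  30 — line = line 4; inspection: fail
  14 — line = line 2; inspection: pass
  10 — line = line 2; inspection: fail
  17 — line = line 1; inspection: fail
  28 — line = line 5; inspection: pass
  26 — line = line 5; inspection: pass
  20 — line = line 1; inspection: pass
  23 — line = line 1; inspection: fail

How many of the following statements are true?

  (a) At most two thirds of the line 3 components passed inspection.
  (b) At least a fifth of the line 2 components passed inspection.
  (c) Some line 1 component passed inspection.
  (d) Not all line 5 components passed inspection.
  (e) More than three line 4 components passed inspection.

(a) line 3: |A| = 5, |A ∩ B| = 4; needs |A ∩ B| / |A| ≤ 2/3 — false.
(b) line 2: |A| = 9, |A ∩ B| = 2; needs |A ∩ B| / |A| ≥ 1/5 — true.
(c) line 1: |A| = 7, |A ∩ B| = 1; needs A ∩ B ≠ ∅ (|A ∩ B| ≥ 1) — true.
(d) line 5: |A| = 6, |A ∩ B| = 6; needs A ⊄ B (|A ∖ B| ≥ 1) — false.
(e) line 4: |A| = 5, |A ∩ B| = 3; needs |A ∩ B| > 3 — false.

2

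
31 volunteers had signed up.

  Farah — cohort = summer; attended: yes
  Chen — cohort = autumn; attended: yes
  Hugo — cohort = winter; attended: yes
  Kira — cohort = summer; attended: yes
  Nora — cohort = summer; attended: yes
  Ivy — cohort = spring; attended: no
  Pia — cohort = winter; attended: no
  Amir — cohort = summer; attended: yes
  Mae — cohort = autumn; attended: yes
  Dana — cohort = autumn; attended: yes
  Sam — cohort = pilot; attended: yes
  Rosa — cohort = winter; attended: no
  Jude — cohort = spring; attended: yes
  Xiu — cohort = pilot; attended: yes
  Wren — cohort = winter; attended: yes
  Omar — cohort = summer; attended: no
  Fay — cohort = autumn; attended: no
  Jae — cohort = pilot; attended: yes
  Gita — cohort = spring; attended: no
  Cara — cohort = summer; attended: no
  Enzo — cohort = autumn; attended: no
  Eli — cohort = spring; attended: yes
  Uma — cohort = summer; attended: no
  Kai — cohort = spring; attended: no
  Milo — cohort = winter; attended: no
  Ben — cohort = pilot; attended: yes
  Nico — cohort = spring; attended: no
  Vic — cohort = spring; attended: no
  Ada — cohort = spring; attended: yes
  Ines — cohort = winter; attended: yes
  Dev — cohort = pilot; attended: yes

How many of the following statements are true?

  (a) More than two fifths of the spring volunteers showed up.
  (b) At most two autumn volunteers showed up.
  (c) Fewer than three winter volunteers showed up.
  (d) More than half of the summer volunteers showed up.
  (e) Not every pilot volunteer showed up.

1

(a) spring: |A| = 8, |A ∩ B| = 3; needs |A ∩ B| / |A| > 2/5 — false.
(b) autumn: |A| = 5, |A ∩ B| = 3; needs |A ∩ B| ≤ 2 — false.
(c) winter: |A| = 6, |A ∩ B| = 3; needs |A ∩ B| < 3 — false.
(d) summer: |A| = 7, |A ∩ B| = 4; needs |A ∩ B| > |A ∖ B| — true.
(e) pilot: |A| = 5, |A ∩ B| = 5; needs A ⊄ B (|A ∖ B| ≥ 1) — false.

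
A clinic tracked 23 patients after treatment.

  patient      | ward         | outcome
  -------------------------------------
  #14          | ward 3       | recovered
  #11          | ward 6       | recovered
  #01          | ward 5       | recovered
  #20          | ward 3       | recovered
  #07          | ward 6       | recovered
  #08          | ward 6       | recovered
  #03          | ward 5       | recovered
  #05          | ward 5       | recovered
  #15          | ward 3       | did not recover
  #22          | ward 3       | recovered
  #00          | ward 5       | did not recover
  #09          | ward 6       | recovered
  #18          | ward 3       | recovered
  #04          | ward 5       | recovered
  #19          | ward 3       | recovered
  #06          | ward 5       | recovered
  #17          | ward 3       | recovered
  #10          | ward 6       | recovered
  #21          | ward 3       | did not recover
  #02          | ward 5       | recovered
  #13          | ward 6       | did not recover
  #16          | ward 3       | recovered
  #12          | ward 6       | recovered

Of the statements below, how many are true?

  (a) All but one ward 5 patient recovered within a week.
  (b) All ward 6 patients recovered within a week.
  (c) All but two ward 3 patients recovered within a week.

2

(a) ward 5: |A| = 7, |A ∩ B| = 6; needs |A ∖ B| = 1 — true.
(b) ward 6: |A| = 7, |A ∩ B| = 6; needs A ⊆ B, i.e. every element of A is in B (|A ∖ B| = 0) — false.
(c) ward 3: |A| = 9, |A ∩ B| = 7; needs |A ∖ B| = 2 — true.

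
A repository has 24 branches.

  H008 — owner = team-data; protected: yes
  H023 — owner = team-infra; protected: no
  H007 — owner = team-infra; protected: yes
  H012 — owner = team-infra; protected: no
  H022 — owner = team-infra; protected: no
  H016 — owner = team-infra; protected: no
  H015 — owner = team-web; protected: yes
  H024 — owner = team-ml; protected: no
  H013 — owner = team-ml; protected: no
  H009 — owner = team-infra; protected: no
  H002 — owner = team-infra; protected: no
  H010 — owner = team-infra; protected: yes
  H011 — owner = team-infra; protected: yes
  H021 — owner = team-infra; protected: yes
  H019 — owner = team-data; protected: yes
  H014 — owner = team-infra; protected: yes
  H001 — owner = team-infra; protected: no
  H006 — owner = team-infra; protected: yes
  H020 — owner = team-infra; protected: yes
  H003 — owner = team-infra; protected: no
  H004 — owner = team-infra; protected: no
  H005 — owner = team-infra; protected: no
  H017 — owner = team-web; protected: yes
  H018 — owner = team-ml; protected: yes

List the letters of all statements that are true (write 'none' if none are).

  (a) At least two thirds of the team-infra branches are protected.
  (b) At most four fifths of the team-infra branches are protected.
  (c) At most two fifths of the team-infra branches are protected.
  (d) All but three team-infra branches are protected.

(b)

|A| = 17, |A ∩ B| = 7, |A ∖ B| = 10.
(a) |A ∩ B| / |A| ≥ 2/3: fails.
(b) |A ∩ B| / |A| ≤ 4/5: holds.
(c) |A ∩ B| / |A| ≤ 2/5: fails.
(d) |A ∖ B| = 3: fails.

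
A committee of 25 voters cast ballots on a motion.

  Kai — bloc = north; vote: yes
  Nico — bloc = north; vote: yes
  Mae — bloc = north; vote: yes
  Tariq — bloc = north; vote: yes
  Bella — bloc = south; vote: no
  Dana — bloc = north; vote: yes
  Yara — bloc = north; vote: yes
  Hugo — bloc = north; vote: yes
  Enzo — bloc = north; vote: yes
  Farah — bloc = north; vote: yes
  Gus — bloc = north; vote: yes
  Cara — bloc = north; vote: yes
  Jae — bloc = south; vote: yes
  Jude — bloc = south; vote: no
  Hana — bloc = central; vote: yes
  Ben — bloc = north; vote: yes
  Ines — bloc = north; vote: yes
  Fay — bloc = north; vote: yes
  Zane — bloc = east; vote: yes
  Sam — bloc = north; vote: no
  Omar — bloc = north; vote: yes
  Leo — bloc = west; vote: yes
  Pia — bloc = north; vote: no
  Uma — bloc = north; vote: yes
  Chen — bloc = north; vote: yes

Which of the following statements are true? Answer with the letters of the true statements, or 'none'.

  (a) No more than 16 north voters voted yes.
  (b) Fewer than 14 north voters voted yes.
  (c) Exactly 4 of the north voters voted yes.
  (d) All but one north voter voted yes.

|A| = 19, |A ∩ B| = 17, |A ∖ B| = 2.
(a) |A ∩ B| ≤ 16: fails.
(b) |A ∩ B| < 14: fails.
(c) |A ∩ B| = 4: fails.
(d) |A ∖ B| = 1: fails.

none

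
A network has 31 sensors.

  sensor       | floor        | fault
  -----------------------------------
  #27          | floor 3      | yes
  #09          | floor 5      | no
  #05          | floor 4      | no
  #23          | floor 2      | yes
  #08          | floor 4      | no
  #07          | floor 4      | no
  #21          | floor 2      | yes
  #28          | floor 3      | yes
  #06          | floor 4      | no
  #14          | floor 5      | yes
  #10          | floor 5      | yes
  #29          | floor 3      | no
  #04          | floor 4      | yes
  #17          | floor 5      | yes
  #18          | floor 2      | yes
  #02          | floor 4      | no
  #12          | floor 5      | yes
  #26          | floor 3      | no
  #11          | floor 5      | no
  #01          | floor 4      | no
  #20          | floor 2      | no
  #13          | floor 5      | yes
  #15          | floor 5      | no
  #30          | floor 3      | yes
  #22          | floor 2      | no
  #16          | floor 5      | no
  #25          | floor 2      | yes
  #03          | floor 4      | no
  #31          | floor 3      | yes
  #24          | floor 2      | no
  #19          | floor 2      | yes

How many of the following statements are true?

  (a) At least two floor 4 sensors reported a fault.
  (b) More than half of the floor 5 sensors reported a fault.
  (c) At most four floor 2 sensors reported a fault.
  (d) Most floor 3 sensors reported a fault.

2

(a) floor 4: |A| = 8, |A ∩ B| = 1; needs |A ∩ B| ≥ 2 — false.
(b) floor 5: |A| = 9, |A ∩ B| = 5; needs |A ∩ B| > |A ∖ B| — true.
(c) floor 2: |A| = 8, |A ∩ B| = 5; needs |A ∩ B| ≤ 4 — false.
(d) floor 3: |A| = 6, |A ∩ B| = 4; needs |A ∩ B| > |A ∖ B| — true.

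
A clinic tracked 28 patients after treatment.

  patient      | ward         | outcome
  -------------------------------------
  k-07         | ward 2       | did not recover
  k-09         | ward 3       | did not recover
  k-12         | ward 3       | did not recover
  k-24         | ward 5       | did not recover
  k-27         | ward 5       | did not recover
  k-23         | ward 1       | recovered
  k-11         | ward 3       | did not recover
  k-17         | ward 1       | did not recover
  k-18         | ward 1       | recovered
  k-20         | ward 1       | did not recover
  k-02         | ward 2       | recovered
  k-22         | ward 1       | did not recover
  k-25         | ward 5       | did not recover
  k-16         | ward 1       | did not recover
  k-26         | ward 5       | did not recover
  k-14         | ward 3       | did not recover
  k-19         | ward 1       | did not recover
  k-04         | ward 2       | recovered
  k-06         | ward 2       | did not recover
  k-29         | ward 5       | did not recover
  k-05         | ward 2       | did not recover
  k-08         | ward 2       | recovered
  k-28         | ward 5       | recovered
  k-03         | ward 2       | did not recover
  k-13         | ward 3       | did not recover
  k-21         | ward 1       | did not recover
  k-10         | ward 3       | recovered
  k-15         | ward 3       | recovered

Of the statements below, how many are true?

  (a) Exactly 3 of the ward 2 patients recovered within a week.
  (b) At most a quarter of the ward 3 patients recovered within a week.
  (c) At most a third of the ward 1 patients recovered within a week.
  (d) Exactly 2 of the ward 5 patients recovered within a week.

(a) ward 2: |A| = 7, |A ∩ B| = 3; needs |A ∩ B| = 3 — true.
(b) ward 3: |A| = 7, |A ∩ B| = 2; needs |A ∩ B| / |A| ≤ 1/4 — false.
(c) ward 1: |A| = 8, |A ∩ B| = 2; needs |A ∩ B| / |A| ≤ 1/3 — true.
(d) ward 5: |A| = 6, |A ∩ B| = 1; needs |A ∩ B| = 2 — false.

2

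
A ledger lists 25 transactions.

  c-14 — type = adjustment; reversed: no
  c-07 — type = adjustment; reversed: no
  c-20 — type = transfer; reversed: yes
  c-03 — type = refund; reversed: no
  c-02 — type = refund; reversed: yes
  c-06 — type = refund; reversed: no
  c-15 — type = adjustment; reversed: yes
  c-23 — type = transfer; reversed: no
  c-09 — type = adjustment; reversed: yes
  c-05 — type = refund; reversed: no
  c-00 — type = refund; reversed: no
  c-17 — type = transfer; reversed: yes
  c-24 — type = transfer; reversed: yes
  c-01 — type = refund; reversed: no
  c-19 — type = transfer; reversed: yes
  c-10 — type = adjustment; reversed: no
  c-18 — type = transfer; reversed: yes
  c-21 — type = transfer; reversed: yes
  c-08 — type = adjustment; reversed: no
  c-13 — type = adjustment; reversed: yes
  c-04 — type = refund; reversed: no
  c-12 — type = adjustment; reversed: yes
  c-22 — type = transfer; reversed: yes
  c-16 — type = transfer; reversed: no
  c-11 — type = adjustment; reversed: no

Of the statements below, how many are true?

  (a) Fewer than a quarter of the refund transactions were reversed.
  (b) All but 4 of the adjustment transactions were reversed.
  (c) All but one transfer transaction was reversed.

1

(a) refund: |A| = 7, |A ∩ B| = 1; needs |A ∩ B| / |A| < 1/4 — true.
(b) adjustment: |A| = 9, |A ∩ B| = 4; needs |A ∖ B| = 4 — false.
(c) transfer: |A| = 9, |A ∩ B| = 7; needs |A ∖ B| = 1 — false.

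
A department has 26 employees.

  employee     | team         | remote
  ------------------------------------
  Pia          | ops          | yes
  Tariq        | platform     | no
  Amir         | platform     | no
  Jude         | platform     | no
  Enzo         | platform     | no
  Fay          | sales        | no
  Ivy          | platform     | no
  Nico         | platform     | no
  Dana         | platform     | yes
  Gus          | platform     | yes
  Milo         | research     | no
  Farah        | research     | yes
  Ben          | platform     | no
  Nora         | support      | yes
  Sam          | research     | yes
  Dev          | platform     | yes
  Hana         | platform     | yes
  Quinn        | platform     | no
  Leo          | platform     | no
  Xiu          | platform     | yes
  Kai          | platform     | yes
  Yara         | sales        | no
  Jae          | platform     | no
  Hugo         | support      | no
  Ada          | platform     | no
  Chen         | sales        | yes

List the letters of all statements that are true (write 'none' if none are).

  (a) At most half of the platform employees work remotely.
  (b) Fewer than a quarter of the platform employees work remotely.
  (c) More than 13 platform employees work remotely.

|A| = 17, |A ∩ B| = 6, |A ∖ B| = 11.
(a) |A ∩ B| ≤ |A ∖ B|: holds.
(b) |A ∩ B| / |A| < 1/4: fails.
(c) |A ∩ B| > 13: fails.

(a)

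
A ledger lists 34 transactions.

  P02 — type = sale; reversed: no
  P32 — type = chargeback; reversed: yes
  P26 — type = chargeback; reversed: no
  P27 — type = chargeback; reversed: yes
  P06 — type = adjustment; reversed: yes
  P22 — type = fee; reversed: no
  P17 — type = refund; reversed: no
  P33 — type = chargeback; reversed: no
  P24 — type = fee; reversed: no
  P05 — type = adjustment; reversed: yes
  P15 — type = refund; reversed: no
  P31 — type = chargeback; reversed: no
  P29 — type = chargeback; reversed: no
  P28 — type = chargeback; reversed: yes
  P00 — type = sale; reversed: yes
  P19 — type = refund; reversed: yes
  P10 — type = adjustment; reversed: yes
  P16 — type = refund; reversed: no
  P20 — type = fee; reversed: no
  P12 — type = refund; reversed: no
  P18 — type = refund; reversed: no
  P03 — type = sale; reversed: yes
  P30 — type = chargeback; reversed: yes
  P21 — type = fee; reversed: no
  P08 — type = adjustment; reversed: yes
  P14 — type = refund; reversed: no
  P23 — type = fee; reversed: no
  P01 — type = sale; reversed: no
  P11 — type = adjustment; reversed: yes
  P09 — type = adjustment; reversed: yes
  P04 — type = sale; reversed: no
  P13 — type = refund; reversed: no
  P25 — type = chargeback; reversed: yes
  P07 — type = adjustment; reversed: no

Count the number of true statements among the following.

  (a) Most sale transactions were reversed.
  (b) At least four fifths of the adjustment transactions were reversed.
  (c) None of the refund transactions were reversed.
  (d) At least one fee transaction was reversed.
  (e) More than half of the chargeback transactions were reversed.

(a) sale: |A| = 5, |A ∩ B| = 2; needs |A ∩ B| > |A ∖ B| — false.
(b) adjustment: |A| = 7, |A ∩ B| = 6; needs |A ∩ B| / |A| ≥ 4/5 — true.
(c) refund: |A| = 8, |A ∩ B| = 1; needs A ∩ B = ∅ (|A ∩ B| = 0) — false.
(d) fee: |A| = 5, |A ∩ B| = 0; needs A ∩ B ≠ ∅ (|A ∩ B| ≥ 1) — false.
(e) chargeback: |A| = 9, |A ∩ B| = 5; needs |A ∩ B| > |A ∖ B| — true.

2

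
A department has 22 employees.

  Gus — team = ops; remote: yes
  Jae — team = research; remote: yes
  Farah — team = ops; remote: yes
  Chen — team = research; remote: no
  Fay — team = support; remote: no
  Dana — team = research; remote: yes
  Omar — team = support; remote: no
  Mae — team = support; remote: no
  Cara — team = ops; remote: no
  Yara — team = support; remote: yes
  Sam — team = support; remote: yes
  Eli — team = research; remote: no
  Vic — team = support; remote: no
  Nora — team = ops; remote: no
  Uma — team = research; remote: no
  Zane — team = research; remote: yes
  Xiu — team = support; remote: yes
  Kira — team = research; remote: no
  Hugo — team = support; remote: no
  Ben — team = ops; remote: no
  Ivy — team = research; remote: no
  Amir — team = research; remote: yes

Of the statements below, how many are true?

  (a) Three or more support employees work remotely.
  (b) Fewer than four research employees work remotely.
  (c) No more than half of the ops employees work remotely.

2

(a) support: |A| = 8, |A ∩ B| = 3; needs |A ∩ B| ≥ 3 — true.
(b) research: |A| = 9, |A ∩ B| = 4; needs |A ∩ B| < 4 — false.
(c) ops: |A| = 5, |A ∩ B| = 2; needs |A ∩ B| ≤ |A ∖ B| — true.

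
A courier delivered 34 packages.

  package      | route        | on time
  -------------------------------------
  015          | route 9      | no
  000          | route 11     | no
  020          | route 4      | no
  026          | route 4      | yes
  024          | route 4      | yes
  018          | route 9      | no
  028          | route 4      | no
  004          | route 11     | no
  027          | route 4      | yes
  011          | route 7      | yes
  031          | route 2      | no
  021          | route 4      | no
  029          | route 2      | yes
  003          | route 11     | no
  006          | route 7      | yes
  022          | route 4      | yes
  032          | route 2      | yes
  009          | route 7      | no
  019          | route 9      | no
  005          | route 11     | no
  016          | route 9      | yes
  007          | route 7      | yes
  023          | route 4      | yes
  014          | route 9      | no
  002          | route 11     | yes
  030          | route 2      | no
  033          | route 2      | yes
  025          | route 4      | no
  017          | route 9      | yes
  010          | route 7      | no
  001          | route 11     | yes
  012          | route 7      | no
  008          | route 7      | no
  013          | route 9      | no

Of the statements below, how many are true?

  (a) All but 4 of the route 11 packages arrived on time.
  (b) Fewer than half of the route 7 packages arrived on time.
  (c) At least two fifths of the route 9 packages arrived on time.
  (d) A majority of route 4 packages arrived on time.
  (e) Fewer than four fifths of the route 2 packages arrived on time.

4

(a) route 11: |A| = 6, |A ∩ B| = 2; needs |A ∖ B| = 4 — true.
(b) route 7: |A| = 7, |A ∩ B| = 3; needs |A ∩ B| < |A ∖ B| — true.
(c) route 9: |A| = 7, |A ∩ B| = 2; needs |A ∩ B| / |A| ≥ 2/5 — false.
(d) route 4: |A| = 9, |A ∩ B| = 5; needs |A ∩ B| > |A ∖ B| — true.
(e) route 2: |A| = 5, |A ∩ B| = 3; needs |A ∩ B| / |A| < 4/5 — true.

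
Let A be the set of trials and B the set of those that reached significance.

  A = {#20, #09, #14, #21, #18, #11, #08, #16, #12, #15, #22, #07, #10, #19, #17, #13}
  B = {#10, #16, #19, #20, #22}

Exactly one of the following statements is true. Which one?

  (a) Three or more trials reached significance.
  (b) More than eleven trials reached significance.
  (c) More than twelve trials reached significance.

(a)

|A| = 16, |A ∩ B| = 5, |A ∖ B| = 11.
(a) requires |A ∩ B| ≥ 3: true.
(b) requires |A ∩ B| > 11: false.
(c) requires |A ∩ B| > 12: false.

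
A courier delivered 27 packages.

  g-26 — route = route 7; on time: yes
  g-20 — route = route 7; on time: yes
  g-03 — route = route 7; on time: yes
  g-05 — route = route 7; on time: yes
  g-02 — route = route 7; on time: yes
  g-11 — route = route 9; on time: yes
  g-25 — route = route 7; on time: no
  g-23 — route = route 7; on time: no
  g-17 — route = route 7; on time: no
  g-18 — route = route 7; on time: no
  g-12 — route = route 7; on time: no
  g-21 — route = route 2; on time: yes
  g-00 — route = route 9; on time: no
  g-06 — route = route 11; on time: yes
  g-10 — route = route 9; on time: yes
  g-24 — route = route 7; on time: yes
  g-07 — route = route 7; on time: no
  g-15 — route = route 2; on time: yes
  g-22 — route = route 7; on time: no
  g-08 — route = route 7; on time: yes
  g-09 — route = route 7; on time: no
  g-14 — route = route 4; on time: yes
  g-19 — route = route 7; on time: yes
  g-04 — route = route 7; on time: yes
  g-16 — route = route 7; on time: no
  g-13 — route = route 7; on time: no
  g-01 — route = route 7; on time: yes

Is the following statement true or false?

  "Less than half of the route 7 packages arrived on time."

Truth condition: |A ∩ B| < |A ∖ B|.
|A| = 20, |A ∩ B| = 10, |A ∖ B| = 10.
10 = 10, so the statement is false.

False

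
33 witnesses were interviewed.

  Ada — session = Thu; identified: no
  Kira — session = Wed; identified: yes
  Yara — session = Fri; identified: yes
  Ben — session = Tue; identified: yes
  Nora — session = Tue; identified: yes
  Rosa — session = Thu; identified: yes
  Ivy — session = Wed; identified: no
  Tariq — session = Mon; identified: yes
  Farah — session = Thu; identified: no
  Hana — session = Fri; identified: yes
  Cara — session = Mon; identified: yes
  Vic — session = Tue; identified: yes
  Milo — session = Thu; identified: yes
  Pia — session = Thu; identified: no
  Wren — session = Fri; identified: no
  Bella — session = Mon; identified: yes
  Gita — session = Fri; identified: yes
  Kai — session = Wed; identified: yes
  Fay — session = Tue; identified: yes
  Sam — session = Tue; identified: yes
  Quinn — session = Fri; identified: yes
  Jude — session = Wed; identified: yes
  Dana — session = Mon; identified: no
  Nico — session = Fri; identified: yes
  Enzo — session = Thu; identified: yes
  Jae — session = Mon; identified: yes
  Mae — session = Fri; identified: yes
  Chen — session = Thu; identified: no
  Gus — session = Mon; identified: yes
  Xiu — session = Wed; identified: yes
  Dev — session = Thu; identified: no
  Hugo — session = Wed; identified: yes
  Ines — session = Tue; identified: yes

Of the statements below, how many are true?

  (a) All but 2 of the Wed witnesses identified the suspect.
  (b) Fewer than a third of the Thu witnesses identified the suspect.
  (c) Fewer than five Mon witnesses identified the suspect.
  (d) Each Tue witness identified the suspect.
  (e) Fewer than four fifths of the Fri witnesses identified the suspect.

1

(a) Wed: |A| = 6, |A ∩ B| = 5; needs |A ∖ B| = 2 — false.
(b) Thu: |A| = 8, |A ∩ B| = 3; needs |A ∩ B| / |A| < 1/3 — false.
(c) Mon: |A| = 6, |A ∩ B| = 5; needs |A ∩ B| < 5 — false.
(d) Tue: |A| = 6, |A ∩ B| = 6; needs A ⊆ B, i.e. every element of A is in B (|A ∖ B| = 0) — true.
(e) Fri: |A| = 7, |A ∩ B| = 6; needs |A ∩ B| / |A| < 4/5 — false.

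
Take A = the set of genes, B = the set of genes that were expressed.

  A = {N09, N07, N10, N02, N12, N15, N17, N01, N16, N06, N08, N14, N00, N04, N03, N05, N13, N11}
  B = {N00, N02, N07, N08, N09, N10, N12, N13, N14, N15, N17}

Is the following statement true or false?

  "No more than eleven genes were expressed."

'No more than eleven genes were expressed' holds iff |A ∩ B| ≤ 11.
|A| = 18, |A ∩ B| = 11, |A ∖ B| = 7.
|A ∩ B| = 11, so the statement is true.

True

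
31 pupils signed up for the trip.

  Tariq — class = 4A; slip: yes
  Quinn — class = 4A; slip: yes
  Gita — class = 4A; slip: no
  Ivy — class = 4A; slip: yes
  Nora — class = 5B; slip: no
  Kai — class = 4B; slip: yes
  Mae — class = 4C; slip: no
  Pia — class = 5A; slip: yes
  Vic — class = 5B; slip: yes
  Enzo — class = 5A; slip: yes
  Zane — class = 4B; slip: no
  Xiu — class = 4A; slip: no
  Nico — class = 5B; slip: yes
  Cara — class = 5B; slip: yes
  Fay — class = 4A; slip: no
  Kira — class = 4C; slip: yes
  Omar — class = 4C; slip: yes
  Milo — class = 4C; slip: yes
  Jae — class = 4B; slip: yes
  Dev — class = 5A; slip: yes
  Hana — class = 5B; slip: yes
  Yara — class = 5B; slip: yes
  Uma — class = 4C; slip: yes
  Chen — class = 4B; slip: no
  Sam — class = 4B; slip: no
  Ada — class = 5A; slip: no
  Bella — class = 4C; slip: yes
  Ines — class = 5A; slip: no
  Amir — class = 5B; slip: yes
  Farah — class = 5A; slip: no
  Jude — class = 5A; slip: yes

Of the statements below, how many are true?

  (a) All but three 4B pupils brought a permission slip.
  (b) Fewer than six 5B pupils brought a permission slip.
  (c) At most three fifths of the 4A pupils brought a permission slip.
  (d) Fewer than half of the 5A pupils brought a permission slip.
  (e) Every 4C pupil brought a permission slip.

(a) 4B: |A| = 5, |A ∩ B| = 2; needs |A ∖ B| = 3 — true.
(b) 5B: |A| = 7, |A ∩ B| = 6; needs |A ∩ B| < 6 — false.
(c) 4A: |A| = 6, |A ∩ B| = 3; needs |A ∩ B| / |A| ≤ 3/5 — true.
(d) 5A: |A| = 7, |A ∩ B| = 4; needs |A ∩ B| < |A ∖ B| — false.
(e) 4C: |A| = 6, |A ∩ B| = 5; needs A ⊆ B, i.e. every element of A is in B (|A ∖ B| = 0) — false.

2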